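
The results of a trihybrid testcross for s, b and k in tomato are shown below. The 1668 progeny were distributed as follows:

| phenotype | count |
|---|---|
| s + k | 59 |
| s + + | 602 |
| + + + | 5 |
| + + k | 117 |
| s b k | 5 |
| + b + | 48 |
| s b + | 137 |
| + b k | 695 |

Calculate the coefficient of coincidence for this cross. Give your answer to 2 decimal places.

0.54

The two most frequent reciprocal classes, + b k and s + +, are the parental types, so the F1 was + b k / s + +.
The two rarest classes, s b k and + + +, are the double crossovers. Comparing them with the parentals, only the s allele has switched, so s is the middle locus and the order is k – s – b.
k–s: (107 + 10)/1668 = 0.0701; s–b: (254 + 10)/1668 = 0.1583.
Expected DCO frequency = 0.0701 × 0.1583 ≈ 0.01110; observed = 10/1668 ≈ 0.00600.
Coefficient of coincidence = 0.00600/0.01110 ≈ 0.54.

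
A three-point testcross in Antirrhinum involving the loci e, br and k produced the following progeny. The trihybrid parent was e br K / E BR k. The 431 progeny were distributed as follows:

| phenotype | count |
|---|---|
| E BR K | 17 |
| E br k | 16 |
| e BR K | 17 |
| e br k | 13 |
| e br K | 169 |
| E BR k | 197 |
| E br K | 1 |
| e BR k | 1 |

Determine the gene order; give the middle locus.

e

The two rarest classes, E br K and e BR k, are the double crossovers. Comparing them with the parentals, only the e allele has switched, so e is the middle locus and the order is k – e – br.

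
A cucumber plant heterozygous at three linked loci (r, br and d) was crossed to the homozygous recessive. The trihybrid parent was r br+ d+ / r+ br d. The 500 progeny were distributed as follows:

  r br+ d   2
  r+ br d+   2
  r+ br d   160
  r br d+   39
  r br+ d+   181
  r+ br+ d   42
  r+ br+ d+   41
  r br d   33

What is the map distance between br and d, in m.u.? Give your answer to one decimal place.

17.0 m.u.

The two rarest classes, r br+ d and r+ br d+, are the double crossovers. Comparing them with the parentals, only the d allele has switched, so d is the middle locus and the order is br – d – r.
Crossovers in the br–d interval produce the single-crossover classes r br d+ and r+ br+ d (39 + 42 = 81) plus the double crossovers (4).
RF(br–d) = (81 + 4) / 500 = 85/500 = 0.1700 → 17.0 m.u.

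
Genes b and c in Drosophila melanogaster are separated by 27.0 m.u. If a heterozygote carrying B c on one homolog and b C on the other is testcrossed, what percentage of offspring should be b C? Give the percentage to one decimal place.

36.5%

A map distance of 27.0 m.u. corresponds to a recombination frequency of 0.270.
The F1 is B c / b C, so b C is a parental gamete class with expected frequency (1 − r)/2 = 0.730/2 = 0.3650.
That is 0.3650 = 36.5% of the progeny.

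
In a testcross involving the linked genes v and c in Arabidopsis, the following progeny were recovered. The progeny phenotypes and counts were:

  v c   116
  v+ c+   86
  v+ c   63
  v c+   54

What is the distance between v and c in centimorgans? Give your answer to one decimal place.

The two most frequent classes, v+ c+ (86) and v c (116), are the parental types, so the F1 was v+ c+ / v c.
The recombinant classes are v+ c and v c+: 63 + 54 = 117.
Recombination frequency = 117/319 = 0.3668 ≈ 36.7%, i.e. 36.7 centimorgans.

36.7 centimorgans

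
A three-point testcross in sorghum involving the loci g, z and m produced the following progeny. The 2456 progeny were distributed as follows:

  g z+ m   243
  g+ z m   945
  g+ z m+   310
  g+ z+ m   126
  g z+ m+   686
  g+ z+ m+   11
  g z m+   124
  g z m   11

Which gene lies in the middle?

The two most frequent reciprocal classes, g z+ m+ and g+ z m, are the parental types, so the F1 was g z+ m+ / g+ z m.
The two rarest classes, g+ z+ m+ and g z m, are the double crossovers. Comparing them with the parentals, only the g allele has switched, so g is the middle locus and the order is z – g – m.

g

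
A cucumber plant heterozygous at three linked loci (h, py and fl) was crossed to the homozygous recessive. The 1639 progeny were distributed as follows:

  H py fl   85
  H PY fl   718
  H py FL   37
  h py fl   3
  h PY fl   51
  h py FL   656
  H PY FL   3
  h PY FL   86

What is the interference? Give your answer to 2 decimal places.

The two most frequent reciprocal classes, H PY fl and h py FL, are the parental types, so the F1 was H PY fl / h py FL.
The two rarest classes, H PY FL and h py fl, are the double crossovers. Comparing them with the parentals, only the fl allele has switched, so fl is the middle locus and the order is py – fl – h.
py–fl: (171 + 6)/1639 = 0.1080; fl–h: (88 + 6)/1639 = 0.0574.
Expected DCO frequency = 0.1080 × 0.0574 ≈ 0.00620; observed = 6/1639 ≈ 0.00366.
Coefficient of coincidence = 0.00366/0.00620 ≈ 0.59; interference = 1 − 0.59 = 0.41.

0.41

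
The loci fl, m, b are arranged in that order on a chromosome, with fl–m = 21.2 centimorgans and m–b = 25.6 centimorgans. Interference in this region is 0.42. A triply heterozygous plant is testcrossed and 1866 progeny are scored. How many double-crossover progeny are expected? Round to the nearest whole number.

Map distances give recombination frequencies of 0.212 and 0.256 for the two intervals.
With interference 0.42 (so coincidence = 0.58), expected double-crossover frequency = 0.212 × 0.256 × 0.58 = 0.03148.
Expected number = 0.03148 × 1866 = 58.74 ≈ 59.

59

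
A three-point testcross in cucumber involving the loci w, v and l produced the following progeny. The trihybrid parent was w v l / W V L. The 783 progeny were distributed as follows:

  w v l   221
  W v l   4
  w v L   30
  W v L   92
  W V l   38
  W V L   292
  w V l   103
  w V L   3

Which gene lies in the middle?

w

The two rarest classes, W v l and w V L, are the double crossovers. Comparing them with the parentals, only the w allele has switched, so w is the middle locus and the order is l – w – v.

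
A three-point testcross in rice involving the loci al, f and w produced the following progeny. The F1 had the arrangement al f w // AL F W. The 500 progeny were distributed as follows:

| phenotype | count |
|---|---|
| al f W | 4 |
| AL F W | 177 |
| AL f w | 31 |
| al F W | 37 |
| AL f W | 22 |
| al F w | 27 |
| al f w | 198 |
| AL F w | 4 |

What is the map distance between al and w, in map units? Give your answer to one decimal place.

The two rarest classes, al f W and AL F w, are the double crossovers. Comparing them with the parentals, only the w allele has switched, so w is the middle locus and the order is al – w – f.
Crossovers in the al–w interval produce the single-crossover classes AL f w and al F W (31 + 37 = 68) plus the double crossovers (8).
RF(al–w) = (68 + 8) / 500 = 76/500 = 0.1520 → 15.2 map units.

15.2 map units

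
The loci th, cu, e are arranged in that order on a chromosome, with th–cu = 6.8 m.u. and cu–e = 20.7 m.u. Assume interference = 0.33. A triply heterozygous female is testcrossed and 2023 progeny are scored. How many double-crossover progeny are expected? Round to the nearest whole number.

19

Map distances give recombination frequencies of 0.068 and 0.207 for the two intervals.
With interference 0.33 (so coincidence = 0.67), expected double-crossover frequency = 0.068 × 0.207 × 0.67 = 0.00943.
Expected number = 0.00943 × 2023 = 19.08 ≈ 19.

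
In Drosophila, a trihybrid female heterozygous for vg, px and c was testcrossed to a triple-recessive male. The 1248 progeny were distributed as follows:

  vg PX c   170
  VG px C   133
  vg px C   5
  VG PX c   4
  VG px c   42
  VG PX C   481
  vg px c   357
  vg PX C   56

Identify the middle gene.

The two most frequent reciprocal classes, vg px c and VG PX C, are the parental types, so the F1 was vg px c / VG PX C.
The two rarest classes, vg px C and VG PX c, are the double crossovers. Comparing them with the parentals, only the c allele has switched, so c is the middle locus and the order is px – c – vg.

c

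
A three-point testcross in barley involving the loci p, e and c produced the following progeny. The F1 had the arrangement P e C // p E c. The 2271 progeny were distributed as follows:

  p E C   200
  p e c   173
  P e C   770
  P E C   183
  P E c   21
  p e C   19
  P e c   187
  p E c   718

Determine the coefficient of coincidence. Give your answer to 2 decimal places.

0.54

The two rarest classes, p e C and P E c, are the double crossovers. Comparing them with the parentals, only the p allele has switched, so p is the middle locus and the order is e – p – c.
e–p: (356 + 40)/2271 = 0.1744; p–c: (387 + 40)/2271 = 0.1880.
Expected DCO frequency = 0.1744 × 0.1880 ≈ 0.03279; observed = 40/2271 ≈ 0.01761.
Coefficient of coincidence = 0.01761/0.03279 ≈ 0.54.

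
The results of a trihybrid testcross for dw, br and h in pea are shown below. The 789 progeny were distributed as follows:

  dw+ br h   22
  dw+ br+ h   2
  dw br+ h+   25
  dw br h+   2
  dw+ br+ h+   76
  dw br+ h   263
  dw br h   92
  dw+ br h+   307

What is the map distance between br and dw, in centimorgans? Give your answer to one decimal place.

21.8 centimorgans

The two most frequent reciprocal classes, dw+ br h+ and dw br+ h, are the parental types, so the F1 was dw+ br h+ / dw br+ h.
The two rarest classes, dw br h+ and dw+ br+ h, are the double crossovers. Comparing them with the parentals, only the dw allele has switched, so dw is the middle locus and the order is br – dw – h.
Crossovers in the br–dw interval produce the single-crossover classes dw+ br+ h+ and dw br h (76 + 92 = 168) plus the double crossovers (4).
RF(br–dw) = (168 + 4) / 789 = 172/789 = 0.2180 → 21.8 centimorgans.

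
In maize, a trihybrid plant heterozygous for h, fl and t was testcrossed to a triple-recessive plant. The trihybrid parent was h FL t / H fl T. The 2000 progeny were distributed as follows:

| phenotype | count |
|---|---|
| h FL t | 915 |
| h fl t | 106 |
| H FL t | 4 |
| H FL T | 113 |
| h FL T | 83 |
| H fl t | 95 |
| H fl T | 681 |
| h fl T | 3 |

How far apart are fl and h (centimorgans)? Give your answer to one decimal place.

The two rarest classes, H FL t and h fl T, are the double crossovers. Comparing them with the parentals, only the h allele has switched, so h is the middle locus and the order is fl – h – t.
Crossovers in the fl–h interval produce the single-crossover classes h fl t and H FL T (106 + 113 = 219) plus the double crossovers (7).
RF(fl–h) = (219 + 7) / 2000 = 226/2000 = 0.1130 → 11.3 centimorgans.

11.3 centimorgans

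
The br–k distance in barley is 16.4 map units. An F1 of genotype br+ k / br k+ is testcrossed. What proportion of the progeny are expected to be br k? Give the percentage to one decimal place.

A map distance of 16.4 map units corresponds to a recombination frequency of 0.164.
The F1 is br+ k / br k+, so br k is a recombinant gamete class with expected frequency r/2 = 0.164/2 = 0.0820.
That is 0.0820 = 8.2% of the progeny.

8.2%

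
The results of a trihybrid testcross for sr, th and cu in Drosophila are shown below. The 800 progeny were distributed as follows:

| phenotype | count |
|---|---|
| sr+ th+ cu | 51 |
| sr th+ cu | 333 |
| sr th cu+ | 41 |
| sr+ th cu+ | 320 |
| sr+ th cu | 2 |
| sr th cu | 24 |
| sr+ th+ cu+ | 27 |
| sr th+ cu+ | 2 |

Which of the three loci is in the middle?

cu

The two most frequent reciprocal classes, sr th+ cu and sr+ th cu+, are the parental types, so the F1 was sr th+ cu / sr+ th cu+.
The two rarest classes, sr th+ cu+ and sr+ th cu, are the double crossovers. Comparing them with the parentals, only the cu allele has switched, so cu is the middle locus and the order is th – cu – sr.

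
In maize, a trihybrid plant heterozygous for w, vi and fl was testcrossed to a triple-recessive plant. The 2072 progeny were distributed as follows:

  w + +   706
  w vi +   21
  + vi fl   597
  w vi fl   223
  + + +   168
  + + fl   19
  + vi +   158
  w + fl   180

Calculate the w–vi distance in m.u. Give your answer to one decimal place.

20.8 m.u.

The two most frequent reciprocal classes, + vi fl and w + +, are the parental types, so the F1 was + vi fl / w + +.
The two rarest classes, + + fl and w vi +, are the double crossovers. Comparing them with the parentals, only the vi allele has switched, so vi is the middle locus and the order is fl – vi – w.
Crossovers in the vi–w interval produce the single-crossover classes w vi fl and + + + (223 + 168 = 391) plus the double crossovers (40).
RF(vi–w) = (391 + 40) / 2072 = 431/2072 = 0.2080 → 20.8 m.u.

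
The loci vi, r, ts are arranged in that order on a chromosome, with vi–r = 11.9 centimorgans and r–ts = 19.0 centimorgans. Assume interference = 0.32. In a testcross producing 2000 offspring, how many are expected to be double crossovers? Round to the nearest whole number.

Map distances give recombination frequencies of 0.119 and 0.190 for the two intervals.
With interference 0.32 (so coincidence = 0.68), expected double-crossover frequency = 0.119 × 0.190 × 0.68 = 0.01537.
Expected number = 0.01537 × 2000 = 30.75 ≈ 31.

31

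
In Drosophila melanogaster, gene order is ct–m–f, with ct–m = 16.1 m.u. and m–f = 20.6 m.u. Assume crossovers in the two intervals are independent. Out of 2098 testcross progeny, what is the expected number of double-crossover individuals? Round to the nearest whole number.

Map distances give recombination frequencies of 0.161 and 0.206 for the two intervals.
With no interference, expected double-crossover frequency = 0.161 × 0.206 = 0.03317.
Expected number = 0.03317 × 2098 = 69.58 ≈ 70.

70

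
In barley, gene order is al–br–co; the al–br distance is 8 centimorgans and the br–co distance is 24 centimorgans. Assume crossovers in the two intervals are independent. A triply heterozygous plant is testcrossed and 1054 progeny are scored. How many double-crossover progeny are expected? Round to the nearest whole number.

Map distances give recombination frequencies of 0.080 and 0.240 for the two intervals.
With no interference, expected double-crossover frequency = 0.080 × 0.240 = 0.01920.
Expected number = 0.01920 × 1054 = 20.24 ≈ 20.

20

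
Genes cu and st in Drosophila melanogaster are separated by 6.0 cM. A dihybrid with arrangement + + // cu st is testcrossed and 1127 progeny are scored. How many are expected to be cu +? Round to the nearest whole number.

34

A map distance of 6.0 cM corresponds to a recombination frequency of 0.060.
The F1 is + + / cu st, so cu + is a recombinant gamete class with expected frequency r/2 = 0.060/2 = 0.0300.
Expected number = 0.0300 × 1127 = 33.81 ≈ 34.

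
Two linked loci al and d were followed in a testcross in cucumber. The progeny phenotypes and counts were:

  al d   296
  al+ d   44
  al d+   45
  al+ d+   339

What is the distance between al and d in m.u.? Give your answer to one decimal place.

12.3 m.u.

The two most frequent classes, al+ d+ (339) and al d (296), are the parental types, so the F1 was al+ d+ / al d.
The recombinant classes are al+ d and al d+: 44 + 45 = 89.
Recombination frequency = 89/724 = 0.1229 ≈ 12.3%, i.e. 12.3 m.u.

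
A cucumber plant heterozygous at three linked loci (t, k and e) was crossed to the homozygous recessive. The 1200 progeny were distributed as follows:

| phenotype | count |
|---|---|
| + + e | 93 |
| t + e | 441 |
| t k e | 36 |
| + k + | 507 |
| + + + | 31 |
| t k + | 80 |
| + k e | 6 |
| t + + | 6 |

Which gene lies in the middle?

The two most frequent reciprocal classes, + k + and t + e, are the parental types, so the F1 was + k + / t + e.
The two rarest classes, + k e and t + +, are the double crossovers. Comparing them with the parentals, only the e allele has switched, so e is the middle locus and the order is t – e – k.

e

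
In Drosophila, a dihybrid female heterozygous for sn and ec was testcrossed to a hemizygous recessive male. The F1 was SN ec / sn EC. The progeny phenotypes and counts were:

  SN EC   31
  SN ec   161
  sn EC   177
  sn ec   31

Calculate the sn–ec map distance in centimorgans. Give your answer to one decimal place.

15.5 centimorgans

The recombinant classes are SN EC and sn ec: 31 + 31 = 62.
Recombination frequency = 62/400 = 0.1550 ≈ 15.5%, i.e. 15.5 centimorgans.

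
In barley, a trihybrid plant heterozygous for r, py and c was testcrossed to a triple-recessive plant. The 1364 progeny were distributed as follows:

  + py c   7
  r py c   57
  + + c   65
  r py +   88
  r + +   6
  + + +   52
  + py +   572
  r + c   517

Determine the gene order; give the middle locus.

The two most frequent reciprocal classes, + py + and r + c, are the parental types, so the F1 was + py + / r + c.
The two rarest classes, + py c and r + +, are the double crossovers. Comparing them with the parentals, only the c allele has switched, so c is the middle locus and the order is r – c – py.

c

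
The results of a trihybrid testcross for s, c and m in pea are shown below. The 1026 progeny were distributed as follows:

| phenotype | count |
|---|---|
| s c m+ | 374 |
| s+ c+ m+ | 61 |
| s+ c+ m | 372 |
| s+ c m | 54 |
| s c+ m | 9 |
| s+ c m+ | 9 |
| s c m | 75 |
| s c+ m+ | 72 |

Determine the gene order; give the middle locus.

The two most frequent reciprocal classes, s c m+ and s+ c+ m, are the parental types, so the F1 was s c m+ / s+ c+ m.
The two rarest classes, s+ c m+ and s c+ m, are the double crossovers. Comparing them with the parentals, only the s allele has switched, so s is the middle locus and the order is m – s – c.

s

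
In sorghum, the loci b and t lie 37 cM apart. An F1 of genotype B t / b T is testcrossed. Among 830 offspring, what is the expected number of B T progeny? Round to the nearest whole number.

A map distance of 37 cM corresponds to a recombination frequency of 0.370.
The F1 is B t / b T, so B T is a recombinant gamete class with expected frequency r/2 = 0.370/2 = 0.1850.
Expected number = 0.1850 × 830 = 153.55 ≈ 154.

154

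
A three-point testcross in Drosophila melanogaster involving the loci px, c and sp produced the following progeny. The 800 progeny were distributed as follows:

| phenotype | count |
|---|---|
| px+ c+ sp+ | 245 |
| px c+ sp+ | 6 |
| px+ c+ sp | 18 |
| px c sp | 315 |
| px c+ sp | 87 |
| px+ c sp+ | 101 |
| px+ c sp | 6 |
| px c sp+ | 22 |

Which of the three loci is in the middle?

px

The two most frequent reciprocal classes, px+ c+ sp+ and px c sp, are the parental types, so the F1 was px+ c+ sp+ / px c sp.
The two rarest classes, px c+ sp+ and px+ c sp, are the double crossovers. Comparing them with the parentals, only the px allele has switched, so px is the middle locus and the order is sp – px – c.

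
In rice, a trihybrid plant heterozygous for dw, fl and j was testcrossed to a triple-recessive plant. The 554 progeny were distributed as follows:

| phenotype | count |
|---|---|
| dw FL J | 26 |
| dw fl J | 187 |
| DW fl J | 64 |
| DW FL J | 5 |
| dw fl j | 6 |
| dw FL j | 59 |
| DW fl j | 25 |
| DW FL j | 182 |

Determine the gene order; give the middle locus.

The two most frequent reciprocal classes, DW FL j and dw fl J, are the parental types, so the F1 was DW FL j / dw fl J.
The two rarest classes, DW FL J and dw fl j, are the double crossovers. Comparing them with the parentals, only the j allele has switched, so j is the middle locus and the order is dw – j – fl.

j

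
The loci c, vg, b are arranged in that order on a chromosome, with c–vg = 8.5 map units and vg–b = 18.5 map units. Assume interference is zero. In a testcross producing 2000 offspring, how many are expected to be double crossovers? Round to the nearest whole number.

31

Map distances give recombination frequencies of 0.085 and 0.185 for the two intervals.
With no interference, expected double-crossover frequency = 0.085 × 0.185 = 0.01572.
Expected number = 0.01572 × 2000 = 31.45 ≈ 31.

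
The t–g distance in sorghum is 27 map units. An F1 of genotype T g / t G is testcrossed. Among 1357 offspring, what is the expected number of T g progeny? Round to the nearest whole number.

A map distance of 27 map units corresponds to a recombination frequency of 0.270.
The F1 is T g / t G, so T g is a parental gamete class with expected frequency (1 − r)/2 = 0.730/2 = 0.3650.
Expected number = 0.3650 × 1357 = 495.31 ≈ 495.

495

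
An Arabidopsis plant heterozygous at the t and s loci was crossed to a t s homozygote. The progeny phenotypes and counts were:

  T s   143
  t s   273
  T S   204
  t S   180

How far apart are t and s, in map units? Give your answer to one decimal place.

40.4 map units

The two most frequent classes, T S (204) and t s (273), are the parental types, so the F1 was T S / t s.
The recombinant classes are T s and t S: 143 + 180 = 323.
Recombination frequency = 323/800 = 0.4037 ≈ 40.4%, i.e. 40.4 map units.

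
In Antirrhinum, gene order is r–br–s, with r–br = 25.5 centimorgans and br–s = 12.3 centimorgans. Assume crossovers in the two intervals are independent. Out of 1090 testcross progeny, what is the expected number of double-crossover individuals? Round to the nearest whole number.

Map distances give recombination frequencies of 0.255 and 0.123 for the two intervals.
With no interference, expected double-crossover frequency = 0.255 × 0.123 = 0.03137.
Expected number = 0.03137 × 1090 = 34.19 ≈ 34.

34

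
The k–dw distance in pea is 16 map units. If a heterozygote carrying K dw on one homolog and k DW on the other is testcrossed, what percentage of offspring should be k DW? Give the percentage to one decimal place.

A map distance of 16 map units corresponds to a recombination frequency of 0.160.
The F1 is K dw / k DW, so k DW is a parental gamete class with expected frequency (1 − r)/2 = 0.840/2 = 0.4200.
That is 0.4200 = 42.0% of the progeny.

42.0%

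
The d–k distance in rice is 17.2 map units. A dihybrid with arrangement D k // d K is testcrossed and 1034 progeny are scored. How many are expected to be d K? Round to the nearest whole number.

A map distance of 17.2 map units corresponds to a recombination frequency of 0.172.
The F1 is D k / d K, so d K is a parental gamete class with expected frequency (1 − r)/2 = 0.828/2 = 0.4140.
Expected number = 0.4140 × 1034 = 428.08 ≈ 428.

428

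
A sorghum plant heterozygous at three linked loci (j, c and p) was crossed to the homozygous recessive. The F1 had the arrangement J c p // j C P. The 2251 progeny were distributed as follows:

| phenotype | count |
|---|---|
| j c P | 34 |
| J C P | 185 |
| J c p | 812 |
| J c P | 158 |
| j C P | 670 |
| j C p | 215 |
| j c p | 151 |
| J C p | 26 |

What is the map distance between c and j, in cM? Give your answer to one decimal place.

The two rarest classes, J C p and j c P, are the double crossovers. Comparing them with the parentals, only the c allele has switched, so c is the middle locus and the order is j – c – p.
Crossovers in the j–c interval produce the single-crossover classes j c p and J C P (151 + 185 = 336) plus the double crossovers (60).
RF(j–c) = (336 + 60) / 2251 = 396/2251 = 0.1759 → 17.6 cM.

17.6 cM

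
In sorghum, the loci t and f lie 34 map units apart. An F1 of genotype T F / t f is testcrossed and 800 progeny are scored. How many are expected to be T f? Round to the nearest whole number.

A map distance of 34 map units corresponds to a recombination frequency of 0.340.
The F1 is T F / t f, so T f is a recombinant gamete class with expected frequency r/2 = 0.340/2 = 0.1700.
Expected number = 0.1700 × 800 = 136.00 ≈ 136.

136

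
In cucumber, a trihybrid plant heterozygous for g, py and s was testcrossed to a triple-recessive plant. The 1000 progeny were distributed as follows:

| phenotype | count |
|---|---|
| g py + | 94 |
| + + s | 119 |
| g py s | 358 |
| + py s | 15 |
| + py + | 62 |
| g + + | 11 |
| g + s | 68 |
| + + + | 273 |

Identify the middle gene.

The two most frequent reciprocal classes, + + + and g py s, are the parental types, so the F1 was + + + / g py s.
The two rarest classes, g + + and + py s, are the double crossovers. Comparing them with the parentals, only the g allele has switched, so g is the middle locus and the order is s – g – py.

g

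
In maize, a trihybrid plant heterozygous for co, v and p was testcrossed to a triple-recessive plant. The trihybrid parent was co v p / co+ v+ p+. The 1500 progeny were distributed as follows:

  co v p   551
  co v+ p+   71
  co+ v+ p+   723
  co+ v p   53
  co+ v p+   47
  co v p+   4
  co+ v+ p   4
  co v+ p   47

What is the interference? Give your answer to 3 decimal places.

0.109

The two rarest classes, co v p+ and co+ v+ p, are the double crossovers. Comparing them with the parentals, only the p allele has switched, so p is the middle locus and the order is v – p – co.
v–p: (94 + 8)/1500 = 0.0680; p–co: (124 + 8)/1500 = 0.0880.
Expected DCO frequency = 0.0680 × 0.0880 ≈ 0.00598; observed = 8/1500 ≈ 0.00533.
Coefficient of coincidence = 0.00533/0.00598 ≈ 0.891; interference = 1 − 0.891 = 0.109.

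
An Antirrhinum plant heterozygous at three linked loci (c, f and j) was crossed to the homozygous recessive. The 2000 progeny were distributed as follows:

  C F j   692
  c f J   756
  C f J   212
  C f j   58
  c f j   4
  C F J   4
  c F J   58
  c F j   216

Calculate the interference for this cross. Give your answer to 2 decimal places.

The two most frequent reciprocal classes, C F j and c f J, are the parental types, so the F1 was C F j / c f J.
The two rarest classes, C F J and c f j, are the double crossovers. Comparing them with the parentals, only the j allele has switched, so j is the middle locus and the order is f – j – c.
f–j: (116 + 8)/2000 = 0.0620; j–c: (428 + 8)/2000 = 0.2180.
Expected DCO frequency = 0.0620 × 0.2180 ≈ 0.01352; observed = 8/2000 ≈ 0.00400.
Coefficient of coincidence = 0.00400/0.01352 ≈ 0.30; interference = 1 − 0.30 = 0.70.

0.70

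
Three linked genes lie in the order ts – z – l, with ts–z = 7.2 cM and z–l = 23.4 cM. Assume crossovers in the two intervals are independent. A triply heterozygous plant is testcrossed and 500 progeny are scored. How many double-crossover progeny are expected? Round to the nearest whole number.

Map distances give recombination frequencies of 0.072 and 0.234 for the two intervals.
With no interference, expected double-crossover frequency = 0.072 × 0.234 = 0.01685.
Expected number = 0.01685 × 500 = 8.42 ≈ 8.

8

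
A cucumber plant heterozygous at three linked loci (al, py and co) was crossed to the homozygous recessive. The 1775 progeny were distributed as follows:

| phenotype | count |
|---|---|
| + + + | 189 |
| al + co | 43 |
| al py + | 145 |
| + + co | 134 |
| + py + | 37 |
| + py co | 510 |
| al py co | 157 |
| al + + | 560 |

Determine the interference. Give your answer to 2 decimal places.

0.07

The two most frequent reciprocal classes, al + + and + py co, are the parental types, so the F1 was al + + / + py co.
The two rarest classes, al + co and + py +, are the double crossovers. Comparing them with the parentals, only the co allele has switched, so co is the middle locus and the order is al – co – py.
al–co: (346 + 80)/1775 = 0.2400; co–py: (279 + 80)/1775 = 0.2023.
Expected DCO frequency = 0.2400 × 0.2023 ≈ 0.04855; observed = 80/1775 ≈ 0.04507.
Coefficient of coincidence = 0.04507/0.04855 ≈ 0.93; interference = 1 − 0.93 = 0.07.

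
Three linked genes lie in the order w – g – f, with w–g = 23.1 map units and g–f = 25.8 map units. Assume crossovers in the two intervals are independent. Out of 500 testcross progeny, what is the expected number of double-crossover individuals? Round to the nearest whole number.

30

Map distances give recombination frequencies of 0.231 and 0.258 for the two intervals.
With no interference, expected double-crossover frequency = 0.231 × 0.258 = 0.05960.
Expected number = 0.05960 × 500 = 29.80 ≈ 30.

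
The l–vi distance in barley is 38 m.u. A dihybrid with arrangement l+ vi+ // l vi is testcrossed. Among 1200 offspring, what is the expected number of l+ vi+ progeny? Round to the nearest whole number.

A map distance of 38 m.u. corresponds to a recombination frequency of 0.380.
The F1 is l+ vi+ / l vi, so l+ vi+ is a parental gamete class with expected frequency (1 − r)/2 = 0.620/2 = 0.3100.
Expected number = 0.3100 × 1200 = 372.00 ≈ 372.

372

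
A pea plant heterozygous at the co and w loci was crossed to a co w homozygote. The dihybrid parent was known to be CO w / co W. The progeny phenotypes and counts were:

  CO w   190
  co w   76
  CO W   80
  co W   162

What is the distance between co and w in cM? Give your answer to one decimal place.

The recombinant classes are CO W and co w: 80 + 76 = 156.
Recombination frequency = 156/508 = 0.3071 ≈ 30.7%, i.e. 30.7 cM.

30.7 cM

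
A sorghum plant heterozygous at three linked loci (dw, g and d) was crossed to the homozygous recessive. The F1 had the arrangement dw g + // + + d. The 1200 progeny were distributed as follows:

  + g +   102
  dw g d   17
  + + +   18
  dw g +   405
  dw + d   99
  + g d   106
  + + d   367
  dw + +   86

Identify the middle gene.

The two rarest classes, dw g d and + + +, are the double crossovers. Comparing them with the parentals, only the d allele has switched, so d is the middle locus and the order is dw – d – g.

d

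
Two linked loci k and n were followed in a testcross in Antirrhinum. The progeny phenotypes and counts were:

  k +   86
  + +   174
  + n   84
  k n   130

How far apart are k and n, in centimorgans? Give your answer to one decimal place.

35.9 centimorgans

The two most frequent classes, + + (174) and k n (130), are the parental types, so the F1 was + + / k n.
The recombinant classes are + n and k +: 84 + 86 = 170.
Recombination frequency = 170/474 = 0.3586 ≈ 35.9%, i.e. 35.9 centimorgans.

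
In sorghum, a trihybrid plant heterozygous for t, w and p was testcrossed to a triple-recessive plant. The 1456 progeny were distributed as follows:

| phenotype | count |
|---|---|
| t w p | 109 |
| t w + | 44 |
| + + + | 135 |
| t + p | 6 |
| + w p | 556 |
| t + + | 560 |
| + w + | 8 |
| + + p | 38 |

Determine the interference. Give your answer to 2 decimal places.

0.18

The two most frequent reciprocal classes, + w p and t + +, are the parental types, so the F1 was + w p / t + +.
The two rarest classes, + w + and t + p, are the double crossovers. Comparing them with the parentals, only the p allele has switched, so p is the middle locus and the order is w – p – t.
w–p: (82 + 14)/1456 = 0.0659; p–t: (244 + 14)/1456 = 0.1772.
Expected DCO frequency = 0.0659 × 0.1772 ≈ 0.01168; observed = 14/1456 ≈ 0.00962.
Coefficient of coincidence = 0.00962/0.01168 ≈ 0.82; interference = 1 − 0.82 = 0.18.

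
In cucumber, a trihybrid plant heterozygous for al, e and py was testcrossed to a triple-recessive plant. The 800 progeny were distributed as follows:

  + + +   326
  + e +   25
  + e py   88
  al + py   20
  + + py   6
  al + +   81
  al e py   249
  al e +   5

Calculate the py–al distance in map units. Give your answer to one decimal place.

22.5 map units

The two most frequent reciprocal classes, + + + and al e py, are the parental types, so the F1 was + + + / al e py.
The two rarest classes, + + py and al e +, are the double crossovers. Comparing them with the parentals, only the py allele has switched, so py is the middle locus and the order is e – py – al.
Crossovers in the py–al interval produce the single-crossover classes al + + and + e py (81 + 88 = 169) plus the double crossovers (11).
RF(py–al) = (169 + 11) / 800 = 180/800 = 0.2250 → 22.5 map units.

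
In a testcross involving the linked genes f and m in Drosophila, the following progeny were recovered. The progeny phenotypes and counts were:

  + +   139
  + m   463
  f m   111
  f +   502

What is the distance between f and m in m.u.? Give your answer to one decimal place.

The two most frequent classes, + m (463) and f + (502), are the parental types, so the F1 was + m / f +.
The recombinant classes are + + and f m: 139 + 111 = 250.
Recombination frequency = 250/1215 = 0.2058 ≈ 20.6%, i.e. 20.6 m.u.

20.6 m.u.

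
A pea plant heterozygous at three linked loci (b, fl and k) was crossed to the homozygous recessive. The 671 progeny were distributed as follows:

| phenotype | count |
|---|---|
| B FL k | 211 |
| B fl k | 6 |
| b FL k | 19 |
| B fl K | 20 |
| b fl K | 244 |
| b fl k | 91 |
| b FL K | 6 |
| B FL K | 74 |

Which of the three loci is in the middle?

fl

The two most frequent reciprocal classes, B FL k and b fl K, are the parental types, so the F1 was B FL k / b fl K.
The two rarest classes, B fl k and b FL K, are the double crossovers. Comparing them with the parentals, only the fl allele has switched, so fl is the middle locus and the order is b – fl – k.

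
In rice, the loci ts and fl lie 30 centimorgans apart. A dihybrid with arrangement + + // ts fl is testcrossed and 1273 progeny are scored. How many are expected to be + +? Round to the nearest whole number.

446

A map distance of 30 centimorgans corresponds to a recombination frequency of 0.300.
The F1 is + + / ts fl, so + + is a parental gamete class with expected frequency (1 − r)/2 = 0.700/2 = 0.3500.
Expected number = 0.3500 × 1273 = 445.55 ≈ 446.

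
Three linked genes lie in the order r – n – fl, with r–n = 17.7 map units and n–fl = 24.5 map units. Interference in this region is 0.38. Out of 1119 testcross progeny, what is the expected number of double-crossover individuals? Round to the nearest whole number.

Map distances give recombination frequencies of 0.177 and 0.245 for the two intervals.
With interference 0.38 (so coincidence = 0.62), expected double-crossover frequency = 0.177 × 0.245 × 0.62 = 0.02689.
Expected number = 0.02689 × 1119 = 30.09 ≈ 30.

30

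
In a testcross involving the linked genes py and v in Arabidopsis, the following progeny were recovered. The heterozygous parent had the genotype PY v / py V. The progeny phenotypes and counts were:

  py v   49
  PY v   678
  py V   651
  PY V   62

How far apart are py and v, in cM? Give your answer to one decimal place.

7.7 cM

The recombinant classes are PY V and py v: 62 + 49 = 111.
Recombination frequency = 111/1440 = 0.0771 ≈ 7.7%, i.e. 7.7 cM.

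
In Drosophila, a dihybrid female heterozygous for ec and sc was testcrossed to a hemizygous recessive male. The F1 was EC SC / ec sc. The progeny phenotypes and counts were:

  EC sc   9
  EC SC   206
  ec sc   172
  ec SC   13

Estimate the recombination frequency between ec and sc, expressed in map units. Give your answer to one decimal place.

5.5 map units

The recombinant classes are EC sc and ec SC: 9 + 13 = 22.
Recombination frequency = 22/400 = 0.0550 ≈ 5.5%, i.e. 5.5 map units.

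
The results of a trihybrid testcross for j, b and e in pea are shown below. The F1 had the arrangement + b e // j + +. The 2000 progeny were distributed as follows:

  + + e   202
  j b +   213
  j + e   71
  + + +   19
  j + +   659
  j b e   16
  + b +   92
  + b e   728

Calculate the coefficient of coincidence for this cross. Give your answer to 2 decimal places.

The two rarest classes, j b e and + + +, are the double crossovers. Comparing them with the parentals, only the j allele has switched, so j is the middle locus and the order is e – j – b.
e–j: (163 + 35)/2000 = 0.0990; j–b: (415 + 35)/2000 = 0.2250.
Expected DCO frequency = 0.0990 × 0.2250 ≈ 0.02228; observed = 35/2000 ≈ 0.01750.
Coefficient of coincidence = 0.01750/0.02228 ≈ 0.79.

0.79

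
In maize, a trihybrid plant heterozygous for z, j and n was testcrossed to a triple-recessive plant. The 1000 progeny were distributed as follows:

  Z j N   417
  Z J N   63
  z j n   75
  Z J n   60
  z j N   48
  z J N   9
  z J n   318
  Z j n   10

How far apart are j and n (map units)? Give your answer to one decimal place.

The two most frequent reciprocal classes, z J n and Z j N, are the parental types, so the F1 was z J n / Z j N.
The two rarest classes, z J N and Z j n, are the double crossovers. Comparing them with the parentals, only the n allele has switched, so n is the middle locus and the order is z – n – j.
Crossovers in the n–j interval produce the single-crossover classes z j n and Z J N (75 + 63 = 138) plus the double crossovers (19).
RF(n–j) = (138 + 19) / 1000 = 157/1000 = 0.1570 → 15.7 map units.

15.7 map units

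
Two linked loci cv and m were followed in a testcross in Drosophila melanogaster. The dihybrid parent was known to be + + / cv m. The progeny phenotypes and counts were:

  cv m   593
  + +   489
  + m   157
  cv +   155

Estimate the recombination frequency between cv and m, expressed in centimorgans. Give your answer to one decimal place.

22.4 centimorgans

The recombinant classes are + m and cv +: 157 + 155 = 312.
Recombination frequency = 312/1394 = 0.2238 ≈ 22.4%, i.e. 22.4 centimorgans.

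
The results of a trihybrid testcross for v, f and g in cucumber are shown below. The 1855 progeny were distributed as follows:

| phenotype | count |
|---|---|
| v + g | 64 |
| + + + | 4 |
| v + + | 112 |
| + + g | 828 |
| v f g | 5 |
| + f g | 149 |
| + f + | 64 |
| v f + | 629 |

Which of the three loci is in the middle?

g

The two most frequent reciprocal classes, v f + and + + g, are the parental types, so the F1 was v f + / + + g.
The two rarest classes, v f g and + + +, are the double crossovers. Comparing them with the parentals, only the g allele has switched, so g is the middle locus and the order is f – g – v.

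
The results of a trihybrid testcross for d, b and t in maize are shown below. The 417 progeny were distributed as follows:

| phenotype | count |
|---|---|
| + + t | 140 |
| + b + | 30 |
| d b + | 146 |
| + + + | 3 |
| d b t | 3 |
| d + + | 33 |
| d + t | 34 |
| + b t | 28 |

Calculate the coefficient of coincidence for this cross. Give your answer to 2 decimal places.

0.53

The two most frequent reciprocal classes, + + t and d b +, are the parental types, so the F1 was + + t / d b +.
The two rarest classes, + + + and d b t, are the double crossovers. Comparing them with the parentals, only the t allele has switched, so t is the middle locus and the order is d – t – b.
d–t: (64 + 6)/417 = 0.1679; t–b: (61 + 6)/417 = 0.1607.
Expected DCO frequency = 0.1679 × 0.1607 ≈ 0.02698; observed = 6/417 ≈ 0.01439.
Coefficient of coincidence = 0.01439/0.02698 ≈ 0.53.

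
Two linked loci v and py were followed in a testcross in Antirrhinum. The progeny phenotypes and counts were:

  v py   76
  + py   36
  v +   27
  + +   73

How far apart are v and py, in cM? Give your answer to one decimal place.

29.7 cM

The two most frequent classes, + + (73) and v py (76), are the parental types, so the F1 was + + / v py.
The recombinant classes are + py and v +: 36 + 27 = 63.
Recombination frequency = 63/212 = 0.2972 ≈ 29.7%, i.e. 29.7 cM.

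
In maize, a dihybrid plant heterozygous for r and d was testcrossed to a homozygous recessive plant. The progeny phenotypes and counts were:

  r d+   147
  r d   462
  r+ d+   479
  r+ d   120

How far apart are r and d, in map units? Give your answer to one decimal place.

22.1 map units

The two most frequent classes, r+ d+ (479) and r d (462), are the parental types, so the F1 was r+ d+ / r d.
The recombinant classes are r+ d and r d+: 120 + 147 = 267.
Recombination frequency = 267/1208 = 0.2210 ≈ 22.1%, i.e. 22.1 map units.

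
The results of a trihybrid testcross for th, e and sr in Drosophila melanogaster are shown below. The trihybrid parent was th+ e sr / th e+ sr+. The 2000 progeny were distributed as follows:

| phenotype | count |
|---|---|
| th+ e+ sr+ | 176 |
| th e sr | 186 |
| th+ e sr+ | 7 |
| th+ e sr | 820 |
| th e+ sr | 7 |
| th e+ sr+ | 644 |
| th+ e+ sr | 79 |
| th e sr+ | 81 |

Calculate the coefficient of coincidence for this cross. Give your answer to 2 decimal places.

0.43

The two rarest classes, th+ e sr+ and th e+ sr, are the double crossovers. Comparing them with the parentals, only the sr allele has switched, so sr is the middle locus and the order is e – sr – th.
e–sr: (160 + 14)/2000 = 0.0870; sr–th: (362 + 14)/2000 = 0.1880.
Expected DCO frequency = 0.0870 × 0.1880 ≈ 0.01636; observed = 14/2000 ≈ 0.00700.
Coefficient of coincidence = 0.00700/0.01636 ≈ 0.43.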